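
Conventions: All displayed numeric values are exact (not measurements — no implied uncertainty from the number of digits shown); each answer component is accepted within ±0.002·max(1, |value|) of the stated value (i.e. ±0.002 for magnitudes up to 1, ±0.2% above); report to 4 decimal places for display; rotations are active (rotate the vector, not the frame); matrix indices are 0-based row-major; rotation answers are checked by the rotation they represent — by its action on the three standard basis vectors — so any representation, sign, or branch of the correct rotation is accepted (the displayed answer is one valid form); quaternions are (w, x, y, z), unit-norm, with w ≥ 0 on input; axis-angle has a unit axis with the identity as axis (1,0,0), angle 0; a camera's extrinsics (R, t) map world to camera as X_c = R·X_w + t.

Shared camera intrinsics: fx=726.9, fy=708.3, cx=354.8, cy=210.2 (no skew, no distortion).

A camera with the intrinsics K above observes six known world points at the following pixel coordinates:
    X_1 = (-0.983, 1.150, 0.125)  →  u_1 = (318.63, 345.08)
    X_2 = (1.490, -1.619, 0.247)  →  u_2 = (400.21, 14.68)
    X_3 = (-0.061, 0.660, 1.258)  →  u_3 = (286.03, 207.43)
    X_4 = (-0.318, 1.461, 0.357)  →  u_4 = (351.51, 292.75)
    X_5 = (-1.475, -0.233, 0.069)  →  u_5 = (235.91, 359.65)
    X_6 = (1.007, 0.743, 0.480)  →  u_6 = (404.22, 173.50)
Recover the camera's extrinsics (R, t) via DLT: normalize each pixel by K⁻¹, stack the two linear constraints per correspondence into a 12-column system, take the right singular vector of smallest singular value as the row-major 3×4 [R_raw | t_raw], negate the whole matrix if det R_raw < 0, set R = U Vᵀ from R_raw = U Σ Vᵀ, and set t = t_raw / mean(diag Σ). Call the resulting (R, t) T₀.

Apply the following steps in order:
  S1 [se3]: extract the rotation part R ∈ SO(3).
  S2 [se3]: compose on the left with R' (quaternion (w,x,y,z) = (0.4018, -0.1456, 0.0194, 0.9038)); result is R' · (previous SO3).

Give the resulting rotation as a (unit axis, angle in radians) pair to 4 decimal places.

rotation (axis_angle) = ((0.4151, 0.3646, 0.8335), 1.6343)

source (pnp_recover): camera pose = R=[0.6384 0.2763 -0.7184; -0.7595 0.3780 -0.5295; 0.1253 0.8836 0.4511], t=(0.0200, 0.3399, 6.6887)
after S1 (rot_of_se3): [0.6384 0.2763 -0.7184; -0.7595 0.3780 -0.5295; 0.1253 0.8836 0.4511]
after S2 (compose_so3): [0.1198 -0.6708 0.7319; 0.9928 0.0779 -0.0911; 0.0041 0.7375 0.6753]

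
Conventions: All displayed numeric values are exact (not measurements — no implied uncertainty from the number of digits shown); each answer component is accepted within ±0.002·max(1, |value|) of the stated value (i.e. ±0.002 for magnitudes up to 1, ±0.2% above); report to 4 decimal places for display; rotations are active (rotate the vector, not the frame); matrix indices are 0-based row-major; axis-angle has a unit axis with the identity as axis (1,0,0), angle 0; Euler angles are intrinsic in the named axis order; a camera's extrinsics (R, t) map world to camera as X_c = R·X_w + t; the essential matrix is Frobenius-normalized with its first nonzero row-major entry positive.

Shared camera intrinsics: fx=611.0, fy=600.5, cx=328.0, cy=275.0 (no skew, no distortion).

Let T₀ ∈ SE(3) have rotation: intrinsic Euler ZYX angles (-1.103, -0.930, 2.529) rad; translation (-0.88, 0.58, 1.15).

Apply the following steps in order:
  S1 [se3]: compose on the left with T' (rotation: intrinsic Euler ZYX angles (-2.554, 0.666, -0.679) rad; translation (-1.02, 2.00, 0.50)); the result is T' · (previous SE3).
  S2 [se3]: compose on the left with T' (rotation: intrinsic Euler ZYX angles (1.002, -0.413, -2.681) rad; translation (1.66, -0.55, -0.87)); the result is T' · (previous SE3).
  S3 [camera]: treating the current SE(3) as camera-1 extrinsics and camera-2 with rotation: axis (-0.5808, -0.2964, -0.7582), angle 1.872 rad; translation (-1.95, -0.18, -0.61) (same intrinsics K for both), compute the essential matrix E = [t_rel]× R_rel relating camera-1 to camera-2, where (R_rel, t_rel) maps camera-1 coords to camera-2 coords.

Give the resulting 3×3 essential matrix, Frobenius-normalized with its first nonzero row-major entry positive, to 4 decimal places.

after S1 (compose_se3): R=[-0.6206 0.6281 -0.4694; -0.5193 0.1192 0.8462; 0.5875 0.7690 0.2522], t=(-0.0664, 1.2251, 1.4610)
after S2 (compose_se3): R=[-0.8543 0.2722 0.4428; 0.0122 0.8621 -0.5066; -0.5197 -0.4274 -0.7398], t=(2.4054, -0.2159, -2.5941)
after S3 (essential): [0.3343 0.0941 0.2199; -0.3819 -0.3446 -0.2899; -0.3299 0.6024 -0.1034]

matrix = [0.3343 0.0941 0.2199; -0.3819 -0.3446 -0.2899; -0.3299 0.6024 -0.1034]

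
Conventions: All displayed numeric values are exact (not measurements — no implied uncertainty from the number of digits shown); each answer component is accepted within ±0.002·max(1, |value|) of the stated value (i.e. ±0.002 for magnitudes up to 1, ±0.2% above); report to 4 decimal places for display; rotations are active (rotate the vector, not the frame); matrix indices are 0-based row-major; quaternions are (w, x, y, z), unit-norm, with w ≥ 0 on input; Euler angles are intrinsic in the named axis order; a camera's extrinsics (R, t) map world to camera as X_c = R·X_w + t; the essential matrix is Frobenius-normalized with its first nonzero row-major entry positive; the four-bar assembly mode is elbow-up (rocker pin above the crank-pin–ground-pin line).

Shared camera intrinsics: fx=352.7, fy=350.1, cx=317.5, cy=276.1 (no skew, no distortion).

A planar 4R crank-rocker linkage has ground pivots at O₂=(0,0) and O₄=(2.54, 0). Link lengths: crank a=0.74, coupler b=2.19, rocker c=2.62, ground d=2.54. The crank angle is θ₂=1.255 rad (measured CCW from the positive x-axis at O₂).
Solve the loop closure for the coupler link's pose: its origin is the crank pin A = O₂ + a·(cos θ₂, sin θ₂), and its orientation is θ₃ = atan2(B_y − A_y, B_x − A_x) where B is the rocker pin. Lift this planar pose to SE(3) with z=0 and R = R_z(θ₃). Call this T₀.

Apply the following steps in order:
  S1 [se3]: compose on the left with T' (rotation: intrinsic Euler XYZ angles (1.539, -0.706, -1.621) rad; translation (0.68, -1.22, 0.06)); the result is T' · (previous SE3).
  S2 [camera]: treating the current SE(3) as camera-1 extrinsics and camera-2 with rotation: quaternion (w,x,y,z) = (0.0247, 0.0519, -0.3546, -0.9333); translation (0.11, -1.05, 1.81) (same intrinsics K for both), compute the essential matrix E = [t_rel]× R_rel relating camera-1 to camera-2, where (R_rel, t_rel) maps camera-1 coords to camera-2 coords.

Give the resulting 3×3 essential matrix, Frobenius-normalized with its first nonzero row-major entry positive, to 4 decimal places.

source (fourbar_fk): coupler pose = R=[0.6126 -0.7904 0.0000; 0.7904 0.6126 0.0000; 0.0000 0.0000 1.0000], t=(0.2298, 0.7034, 0.0000)
after S1 (compose_se3): R=[0.5773 0.4958 -0.6488; -0.5127 -0.3983 -0.7606; -0.6355 0.7717 0.0242], t=(1.2058, -1.6765, -0.1904)
after S2 (essential): [0.2724 0.1551 0.0674; -0.0181 0.6691 -0.1821; -0.6012 -0.0202 -0.2329]

matrix = [0.2724 0.1551 0.0674; -0.0181 0.6691 -0.1821; -0.6012 -0.0202 -0.2329]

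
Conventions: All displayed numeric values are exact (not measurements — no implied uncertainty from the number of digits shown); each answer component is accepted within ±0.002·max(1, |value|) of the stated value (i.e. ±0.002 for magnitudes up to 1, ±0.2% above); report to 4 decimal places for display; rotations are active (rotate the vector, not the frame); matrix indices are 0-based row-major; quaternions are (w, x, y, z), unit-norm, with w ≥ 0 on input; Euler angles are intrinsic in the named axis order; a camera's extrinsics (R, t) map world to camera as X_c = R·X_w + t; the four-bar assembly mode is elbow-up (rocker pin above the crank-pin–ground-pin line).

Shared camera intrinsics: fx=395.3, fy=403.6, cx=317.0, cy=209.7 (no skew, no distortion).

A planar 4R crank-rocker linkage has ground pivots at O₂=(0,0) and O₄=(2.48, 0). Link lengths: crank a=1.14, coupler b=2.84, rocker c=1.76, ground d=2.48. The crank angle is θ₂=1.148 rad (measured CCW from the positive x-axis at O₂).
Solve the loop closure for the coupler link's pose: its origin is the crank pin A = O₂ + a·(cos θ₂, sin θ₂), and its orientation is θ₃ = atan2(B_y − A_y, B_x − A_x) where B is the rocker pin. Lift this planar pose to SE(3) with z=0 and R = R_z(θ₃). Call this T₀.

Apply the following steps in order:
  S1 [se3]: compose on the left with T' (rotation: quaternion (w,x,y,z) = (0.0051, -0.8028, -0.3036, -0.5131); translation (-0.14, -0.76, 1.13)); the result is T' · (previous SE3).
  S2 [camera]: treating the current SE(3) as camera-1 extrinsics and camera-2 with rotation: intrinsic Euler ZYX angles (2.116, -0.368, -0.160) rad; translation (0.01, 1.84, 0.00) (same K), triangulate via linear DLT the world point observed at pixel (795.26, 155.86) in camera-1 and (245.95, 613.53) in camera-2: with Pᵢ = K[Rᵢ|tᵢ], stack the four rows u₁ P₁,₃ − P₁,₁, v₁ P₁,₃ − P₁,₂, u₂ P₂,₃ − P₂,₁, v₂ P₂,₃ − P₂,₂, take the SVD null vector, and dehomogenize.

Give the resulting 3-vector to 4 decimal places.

result = (1.2552, -0.1325, 1.8588)

source (fourbar_fk): coupler pose = R=[0.9817 -0.1902 0.0000; 0.1902 0.9817 0.0000; 0.0000 0.0000 1.0000], t=(0.4678, 1.0396, 0.0000)
after S1 (compose_se3): R=[0.3775 0.4287 0.8208; 0.3183 -0.8924 0.3198; 0.8696 0.1406 -0.4734], t=(0.5075, -1.3823, 1.8322)
after S2 (triangulate): (1.2552, -0.1325, 1.8588)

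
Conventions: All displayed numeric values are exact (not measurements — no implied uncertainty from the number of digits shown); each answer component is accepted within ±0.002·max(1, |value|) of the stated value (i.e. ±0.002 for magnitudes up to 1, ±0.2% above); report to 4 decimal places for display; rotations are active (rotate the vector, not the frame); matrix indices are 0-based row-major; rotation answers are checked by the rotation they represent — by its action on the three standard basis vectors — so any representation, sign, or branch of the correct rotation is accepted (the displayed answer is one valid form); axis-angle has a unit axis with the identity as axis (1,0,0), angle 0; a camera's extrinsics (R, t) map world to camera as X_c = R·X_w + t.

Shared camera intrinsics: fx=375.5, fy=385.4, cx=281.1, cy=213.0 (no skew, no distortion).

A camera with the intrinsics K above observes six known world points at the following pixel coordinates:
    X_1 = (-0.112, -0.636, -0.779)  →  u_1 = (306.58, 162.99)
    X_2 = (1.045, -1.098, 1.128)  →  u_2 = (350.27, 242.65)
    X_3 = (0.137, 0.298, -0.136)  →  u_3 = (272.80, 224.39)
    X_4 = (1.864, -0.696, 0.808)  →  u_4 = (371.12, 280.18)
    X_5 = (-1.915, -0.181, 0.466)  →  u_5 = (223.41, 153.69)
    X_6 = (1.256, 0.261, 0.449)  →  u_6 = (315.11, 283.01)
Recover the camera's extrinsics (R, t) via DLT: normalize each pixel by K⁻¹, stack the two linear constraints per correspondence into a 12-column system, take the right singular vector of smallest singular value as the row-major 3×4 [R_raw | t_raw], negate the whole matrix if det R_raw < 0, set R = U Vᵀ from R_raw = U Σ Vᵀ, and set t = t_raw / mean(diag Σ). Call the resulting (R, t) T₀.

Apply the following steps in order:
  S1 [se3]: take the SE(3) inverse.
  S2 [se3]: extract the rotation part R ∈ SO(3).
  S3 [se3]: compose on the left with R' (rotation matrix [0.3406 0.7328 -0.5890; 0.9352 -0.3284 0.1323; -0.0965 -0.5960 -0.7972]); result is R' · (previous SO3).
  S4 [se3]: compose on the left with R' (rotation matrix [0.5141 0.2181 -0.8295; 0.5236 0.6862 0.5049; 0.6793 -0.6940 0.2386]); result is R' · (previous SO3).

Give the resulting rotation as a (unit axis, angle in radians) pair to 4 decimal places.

rotation (axis_angle) = ((0.5615, 0.7464, -0.3571), 2.7241)

source (pnp_recover): camera pose = R=[0.6671 -0.7426 -0.0597; 0.6768 0.5706 0.4651; -0.3113 -0.3507 0.8833], t=(-0.0200, -0.0100, 6.6806)
after S1 (invert_se3): R=[0.6671 0.6768 -0.3113; -0.7426 0.5706 -0.3507; -0.0597 0.4651 0.8833], t=(2.0995, 2.3336, -5.8972)
after S2 (rot_of_se3): [0.6671 0.6768 -0.3113; -0.7426 0.5706 -0.3507; -0.0597 0.4651 0.8833]
after S3 (compose_so3): [-0.2817 0.3748 -0.8833; 0.8598 0.5071 -0.0591; 0.4258 -0.7761 -0.4651]
after S4 (compose_so3): [-0.3105 0.9471 -0.0812; 0.6575 0.1523 -0.7379; -0.6865 -0.2825 -0.6700]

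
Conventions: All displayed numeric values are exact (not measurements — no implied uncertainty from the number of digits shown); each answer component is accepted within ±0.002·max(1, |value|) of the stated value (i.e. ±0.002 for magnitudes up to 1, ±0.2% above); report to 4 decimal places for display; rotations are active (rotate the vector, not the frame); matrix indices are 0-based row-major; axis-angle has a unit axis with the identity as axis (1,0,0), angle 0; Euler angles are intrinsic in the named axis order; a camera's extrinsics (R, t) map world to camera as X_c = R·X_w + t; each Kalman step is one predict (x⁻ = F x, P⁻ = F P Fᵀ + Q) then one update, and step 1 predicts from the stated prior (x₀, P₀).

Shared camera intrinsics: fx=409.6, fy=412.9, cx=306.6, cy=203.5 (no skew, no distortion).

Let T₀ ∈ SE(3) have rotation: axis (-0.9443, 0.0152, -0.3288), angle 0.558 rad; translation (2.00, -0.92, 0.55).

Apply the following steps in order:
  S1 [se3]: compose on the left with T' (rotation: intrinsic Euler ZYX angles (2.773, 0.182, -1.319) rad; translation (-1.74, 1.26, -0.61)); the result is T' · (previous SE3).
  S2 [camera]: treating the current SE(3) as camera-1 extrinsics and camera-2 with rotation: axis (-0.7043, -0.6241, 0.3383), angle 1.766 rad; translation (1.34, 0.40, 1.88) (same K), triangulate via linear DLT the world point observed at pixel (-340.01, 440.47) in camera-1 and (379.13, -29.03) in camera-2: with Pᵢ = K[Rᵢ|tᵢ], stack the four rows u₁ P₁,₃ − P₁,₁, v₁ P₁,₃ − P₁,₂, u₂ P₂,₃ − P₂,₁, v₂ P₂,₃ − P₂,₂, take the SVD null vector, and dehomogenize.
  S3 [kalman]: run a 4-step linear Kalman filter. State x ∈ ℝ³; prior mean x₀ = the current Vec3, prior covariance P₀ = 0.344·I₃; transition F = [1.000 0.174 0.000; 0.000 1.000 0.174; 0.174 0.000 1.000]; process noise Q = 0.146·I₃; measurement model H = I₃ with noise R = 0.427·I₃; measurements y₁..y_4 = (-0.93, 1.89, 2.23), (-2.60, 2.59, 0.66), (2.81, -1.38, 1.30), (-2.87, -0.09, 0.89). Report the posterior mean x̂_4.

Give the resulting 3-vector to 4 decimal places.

after S1 (compose_se3): R=[-0.9306 0.1006 -0.3519; 0.3660 0.2544 -0.8952; -0.0006 -0.9618 -0.2736], t=(-3.8578, 1.7527, 0.0390)
after S2 (triangulate): (-1.7212, -1.4778, -0.1246)
after S3 (kf_track): (-1.0657, 0.1791, 0.7959)

result = (-1.0657, 0.1791, 0.7959)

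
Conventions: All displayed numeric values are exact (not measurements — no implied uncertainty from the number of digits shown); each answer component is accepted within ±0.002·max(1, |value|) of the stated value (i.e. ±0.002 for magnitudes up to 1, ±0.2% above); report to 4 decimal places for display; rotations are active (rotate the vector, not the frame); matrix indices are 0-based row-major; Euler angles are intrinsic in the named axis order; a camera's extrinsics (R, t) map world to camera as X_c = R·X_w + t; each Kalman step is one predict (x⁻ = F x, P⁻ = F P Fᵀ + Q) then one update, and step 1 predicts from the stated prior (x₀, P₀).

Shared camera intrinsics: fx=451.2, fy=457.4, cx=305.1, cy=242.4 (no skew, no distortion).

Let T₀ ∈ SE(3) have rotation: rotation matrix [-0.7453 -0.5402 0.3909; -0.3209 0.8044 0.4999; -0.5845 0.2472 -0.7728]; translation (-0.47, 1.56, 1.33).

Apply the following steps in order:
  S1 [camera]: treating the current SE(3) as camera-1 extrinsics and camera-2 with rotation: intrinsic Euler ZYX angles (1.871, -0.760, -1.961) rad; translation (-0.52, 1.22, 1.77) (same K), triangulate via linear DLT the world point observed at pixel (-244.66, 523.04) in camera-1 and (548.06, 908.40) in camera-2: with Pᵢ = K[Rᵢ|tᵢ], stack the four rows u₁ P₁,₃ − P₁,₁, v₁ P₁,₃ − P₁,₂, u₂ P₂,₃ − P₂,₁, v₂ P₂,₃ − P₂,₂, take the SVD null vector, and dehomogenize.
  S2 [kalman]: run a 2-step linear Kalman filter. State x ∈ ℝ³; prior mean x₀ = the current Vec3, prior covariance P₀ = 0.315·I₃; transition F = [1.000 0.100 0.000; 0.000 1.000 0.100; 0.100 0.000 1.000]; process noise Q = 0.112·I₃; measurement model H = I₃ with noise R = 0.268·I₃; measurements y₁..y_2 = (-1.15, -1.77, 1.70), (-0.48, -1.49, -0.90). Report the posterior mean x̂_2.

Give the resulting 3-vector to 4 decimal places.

result = (-0.3993, -1.0621, -0.3301)

after S1 (triangulate): (1.2223, 1.4157, -1.7598)
after S2 (kf_track): (-0.3993, -1.0621, -0.3301)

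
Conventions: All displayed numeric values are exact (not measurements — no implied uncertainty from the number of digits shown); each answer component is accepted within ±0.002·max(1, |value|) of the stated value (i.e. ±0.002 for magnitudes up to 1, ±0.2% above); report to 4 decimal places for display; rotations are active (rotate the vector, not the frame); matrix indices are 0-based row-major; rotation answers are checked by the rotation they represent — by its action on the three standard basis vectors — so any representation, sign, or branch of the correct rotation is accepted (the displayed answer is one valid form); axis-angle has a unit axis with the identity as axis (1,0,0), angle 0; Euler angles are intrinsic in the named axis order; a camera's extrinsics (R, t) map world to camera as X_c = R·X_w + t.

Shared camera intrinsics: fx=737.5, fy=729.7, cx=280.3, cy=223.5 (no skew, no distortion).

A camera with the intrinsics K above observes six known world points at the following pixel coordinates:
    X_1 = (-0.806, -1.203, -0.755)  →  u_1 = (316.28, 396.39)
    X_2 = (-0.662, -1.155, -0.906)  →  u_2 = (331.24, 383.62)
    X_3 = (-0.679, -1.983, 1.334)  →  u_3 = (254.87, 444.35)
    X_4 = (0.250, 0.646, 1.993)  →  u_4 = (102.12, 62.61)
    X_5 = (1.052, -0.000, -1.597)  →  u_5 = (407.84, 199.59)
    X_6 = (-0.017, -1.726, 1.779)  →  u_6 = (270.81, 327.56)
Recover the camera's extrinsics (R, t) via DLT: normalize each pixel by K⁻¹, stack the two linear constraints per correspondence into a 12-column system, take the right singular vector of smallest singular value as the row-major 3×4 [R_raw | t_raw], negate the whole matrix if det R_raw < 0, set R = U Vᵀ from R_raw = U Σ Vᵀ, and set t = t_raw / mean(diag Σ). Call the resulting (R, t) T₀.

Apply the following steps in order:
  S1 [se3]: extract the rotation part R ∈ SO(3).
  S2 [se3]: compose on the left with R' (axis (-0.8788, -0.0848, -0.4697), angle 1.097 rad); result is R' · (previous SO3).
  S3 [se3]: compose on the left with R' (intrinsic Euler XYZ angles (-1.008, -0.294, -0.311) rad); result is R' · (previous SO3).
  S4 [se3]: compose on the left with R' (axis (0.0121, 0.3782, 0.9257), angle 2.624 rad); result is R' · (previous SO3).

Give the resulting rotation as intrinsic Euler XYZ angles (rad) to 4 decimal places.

rotation (euler_xyz) = (-2.8396, 1.1722, -0.7647)

source (pnp_recover): camera pose = R=[0.6869 -0.5484 -0.4769; -0.7132 -0.6347 -0.2975; -0.1395 0.5444 -0.8271], t=(-0.1397, 0.0203, 6.5996)
after S1 (rot_of_se3): [0.6869 -0.5484 -0.4769; -0.7132 -0.6347 -0.2975; -0.1395 0.5444 -0.8271]
after S2 (compose_so3): [0.2540 -0.6904 -0.6774; -0.6996 0.3525 -0.6216; 0.6679 0.6318 -0.3934]
after S3 (compose_so3): [-0.1670 -0.7089 -0.6853; 0.1506 0.6685 -0.7283; 0.9744 -0.2248 -0.0049]
after S4 (compose_so3): [0.2801 0.2687 0.9216; 0.4632 -0.8787 0.1155; 0.8408 0.3946 -0.3706]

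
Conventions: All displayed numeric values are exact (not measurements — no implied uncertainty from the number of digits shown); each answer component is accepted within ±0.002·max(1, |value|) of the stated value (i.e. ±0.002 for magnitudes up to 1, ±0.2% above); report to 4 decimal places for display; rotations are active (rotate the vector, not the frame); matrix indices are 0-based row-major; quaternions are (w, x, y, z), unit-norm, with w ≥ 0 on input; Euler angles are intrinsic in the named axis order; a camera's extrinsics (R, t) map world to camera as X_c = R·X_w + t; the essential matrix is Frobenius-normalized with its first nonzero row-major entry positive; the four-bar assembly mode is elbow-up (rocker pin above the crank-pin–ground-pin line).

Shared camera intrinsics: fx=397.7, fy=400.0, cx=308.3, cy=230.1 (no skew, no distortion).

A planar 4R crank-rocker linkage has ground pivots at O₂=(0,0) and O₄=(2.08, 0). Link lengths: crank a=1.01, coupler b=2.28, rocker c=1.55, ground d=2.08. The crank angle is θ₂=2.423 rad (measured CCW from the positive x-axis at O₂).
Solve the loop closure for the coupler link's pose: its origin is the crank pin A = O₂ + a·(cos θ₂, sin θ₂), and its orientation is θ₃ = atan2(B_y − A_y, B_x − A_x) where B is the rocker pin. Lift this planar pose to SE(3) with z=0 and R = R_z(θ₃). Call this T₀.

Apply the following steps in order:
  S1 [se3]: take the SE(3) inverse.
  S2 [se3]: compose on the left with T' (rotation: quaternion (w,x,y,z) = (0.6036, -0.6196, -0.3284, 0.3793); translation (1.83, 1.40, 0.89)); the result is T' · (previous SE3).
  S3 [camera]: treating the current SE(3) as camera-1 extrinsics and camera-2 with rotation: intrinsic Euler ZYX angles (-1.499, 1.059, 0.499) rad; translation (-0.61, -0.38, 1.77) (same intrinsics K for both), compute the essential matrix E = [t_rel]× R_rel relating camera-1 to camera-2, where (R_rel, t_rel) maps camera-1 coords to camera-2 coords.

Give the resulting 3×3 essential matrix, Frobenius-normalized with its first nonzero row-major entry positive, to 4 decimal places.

source (fourbar_fk): coupler pose = R=[0.9476 -0.3194 0.0000; 0.3194 0.9476 0.0000; 0.0000 0.0000 1.0000], t=(-0.7603, 0.6649, 0.0000)
after S1 (invert_se3): R=[0.9476 0.3194 0.0000; -0.3194 0.9476 0.0000; 0.0000 0.0000 1.0000], t=(0.5081, -0.8729, 0.0000)
after S2 (compose_se3): R=[0.4868 0.1103 -0.8665; 0.8374 0.2235 0.4989; 0.2487 -0.9684 0.0165], t=(2.1268, 1.8880, 1.7230)
after S3 (essential): [0.2988 -0.6226 0.1498; -0.3231 -0.0040 0.6289; 0.0135 -0.0208 -0.0017]

matrix = [0.2988 -0.6226 0.1498; -0.3231 -0.0040 0.6289; 0.0135 -0.0208 -0.0017]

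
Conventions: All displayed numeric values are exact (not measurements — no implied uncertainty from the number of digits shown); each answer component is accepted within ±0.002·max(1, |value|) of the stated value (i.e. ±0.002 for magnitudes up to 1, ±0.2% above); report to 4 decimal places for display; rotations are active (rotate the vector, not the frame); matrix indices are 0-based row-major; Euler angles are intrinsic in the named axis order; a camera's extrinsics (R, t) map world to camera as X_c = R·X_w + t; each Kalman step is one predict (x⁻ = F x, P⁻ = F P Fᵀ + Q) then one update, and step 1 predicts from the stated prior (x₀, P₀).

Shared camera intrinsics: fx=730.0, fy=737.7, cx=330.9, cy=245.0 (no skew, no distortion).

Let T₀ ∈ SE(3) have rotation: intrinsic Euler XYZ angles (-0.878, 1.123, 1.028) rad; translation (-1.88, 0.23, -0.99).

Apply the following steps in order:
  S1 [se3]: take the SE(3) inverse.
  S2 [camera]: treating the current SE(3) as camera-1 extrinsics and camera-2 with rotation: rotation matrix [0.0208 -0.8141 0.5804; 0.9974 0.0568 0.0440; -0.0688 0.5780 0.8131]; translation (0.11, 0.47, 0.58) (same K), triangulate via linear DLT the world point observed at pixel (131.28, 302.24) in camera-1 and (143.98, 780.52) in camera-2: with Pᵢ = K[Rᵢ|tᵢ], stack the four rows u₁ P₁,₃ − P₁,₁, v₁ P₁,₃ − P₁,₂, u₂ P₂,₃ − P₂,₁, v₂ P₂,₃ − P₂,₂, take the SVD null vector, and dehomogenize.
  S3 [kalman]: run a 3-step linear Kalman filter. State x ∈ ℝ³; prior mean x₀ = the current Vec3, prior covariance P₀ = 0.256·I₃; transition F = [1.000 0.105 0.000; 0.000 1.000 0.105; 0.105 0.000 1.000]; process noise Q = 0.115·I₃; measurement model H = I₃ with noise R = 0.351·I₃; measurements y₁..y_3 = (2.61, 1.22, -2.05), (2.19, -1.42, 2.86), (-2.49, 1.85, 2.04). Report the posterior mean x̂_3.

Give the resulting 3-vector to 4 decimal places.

result = (0.1149, 0.8652, 1.5523)

after S1 (invert_se3): R=[0.2236 0.1886 -0.9562; -0.3707 0.9238 0.0955; 0.9014 0.3332 0.2765], t=(-0.5696, -0.8149, 1.8918)
after S2 (triangulate): (0.9208, 1.4493, 0.8925)
after S3 (kf_track): (0.1149, 0.8652, 1.5523)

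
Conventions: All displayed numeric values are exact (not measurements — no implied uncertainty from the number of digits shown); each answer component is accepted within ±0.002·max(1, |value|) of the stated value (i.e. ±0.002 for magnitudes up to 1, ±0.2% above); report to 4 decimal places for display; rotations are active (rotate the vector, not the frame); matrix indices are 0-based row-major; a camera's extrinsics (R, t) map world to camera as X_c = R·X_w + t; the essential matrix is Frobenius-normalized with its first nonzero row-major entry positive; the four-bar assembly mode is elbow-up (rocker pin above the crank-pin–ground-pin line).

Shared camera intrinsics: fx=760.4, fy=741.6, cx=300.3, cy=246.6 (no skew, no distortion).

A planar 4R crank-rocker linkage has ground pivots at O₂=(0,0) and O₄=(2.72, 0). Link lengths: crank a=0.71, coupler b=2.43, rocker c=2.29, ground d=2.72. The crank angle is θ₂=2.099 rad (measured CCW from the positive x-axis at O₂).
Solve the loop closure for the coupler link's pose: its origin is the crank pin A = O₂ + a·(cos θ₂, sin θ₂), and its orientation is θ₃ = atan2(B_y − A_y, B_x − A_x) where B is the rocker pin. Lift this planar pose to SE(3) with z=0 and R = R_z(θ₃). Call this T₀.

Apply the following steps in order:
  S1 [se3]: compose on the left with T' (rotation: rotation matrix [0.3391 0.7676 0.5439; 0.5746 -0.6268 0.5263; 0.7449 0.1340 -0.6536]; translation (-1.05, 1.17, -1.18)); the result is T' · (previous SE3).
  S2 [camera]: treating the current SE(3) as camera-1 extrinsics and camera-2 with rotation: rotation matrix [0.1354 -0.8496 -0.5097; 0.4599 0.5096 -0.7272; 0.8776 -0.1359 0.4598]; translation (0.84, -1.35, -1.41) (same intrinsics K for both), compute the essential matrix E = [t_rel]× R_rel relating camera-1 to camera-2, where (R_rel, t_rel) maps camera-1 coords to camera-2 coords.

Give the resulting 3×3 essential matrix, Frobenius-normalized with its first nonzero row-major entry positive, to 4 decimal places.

source (fourbar_fk): coupler pose = R=[0.8174 -0.5761 0.0000; 0.5761 0.8174 0.0000; 0.0000 0.0000 1.0000], t=(-0.3578, 0.6132, 0.0000)
after S1 (compose_se3): R=[0.7194 0.4321 0.5439; 0.1086 -0.8433 0.5263; 0.6861 -0.3196 -0.6536], t=(-0.7006, 0.5800, -1.3644)
after S2 (essential): [0.0787 -0.2447 0.2241; -0.3239 -0.4371 -0.4506; 0.1136 -0.4869 0.3670]

matrix = [0.0787 -0.2447 0.2241; -0.3239 -0.4371 -0.4506; 0.1136 -0.4869 0.3670]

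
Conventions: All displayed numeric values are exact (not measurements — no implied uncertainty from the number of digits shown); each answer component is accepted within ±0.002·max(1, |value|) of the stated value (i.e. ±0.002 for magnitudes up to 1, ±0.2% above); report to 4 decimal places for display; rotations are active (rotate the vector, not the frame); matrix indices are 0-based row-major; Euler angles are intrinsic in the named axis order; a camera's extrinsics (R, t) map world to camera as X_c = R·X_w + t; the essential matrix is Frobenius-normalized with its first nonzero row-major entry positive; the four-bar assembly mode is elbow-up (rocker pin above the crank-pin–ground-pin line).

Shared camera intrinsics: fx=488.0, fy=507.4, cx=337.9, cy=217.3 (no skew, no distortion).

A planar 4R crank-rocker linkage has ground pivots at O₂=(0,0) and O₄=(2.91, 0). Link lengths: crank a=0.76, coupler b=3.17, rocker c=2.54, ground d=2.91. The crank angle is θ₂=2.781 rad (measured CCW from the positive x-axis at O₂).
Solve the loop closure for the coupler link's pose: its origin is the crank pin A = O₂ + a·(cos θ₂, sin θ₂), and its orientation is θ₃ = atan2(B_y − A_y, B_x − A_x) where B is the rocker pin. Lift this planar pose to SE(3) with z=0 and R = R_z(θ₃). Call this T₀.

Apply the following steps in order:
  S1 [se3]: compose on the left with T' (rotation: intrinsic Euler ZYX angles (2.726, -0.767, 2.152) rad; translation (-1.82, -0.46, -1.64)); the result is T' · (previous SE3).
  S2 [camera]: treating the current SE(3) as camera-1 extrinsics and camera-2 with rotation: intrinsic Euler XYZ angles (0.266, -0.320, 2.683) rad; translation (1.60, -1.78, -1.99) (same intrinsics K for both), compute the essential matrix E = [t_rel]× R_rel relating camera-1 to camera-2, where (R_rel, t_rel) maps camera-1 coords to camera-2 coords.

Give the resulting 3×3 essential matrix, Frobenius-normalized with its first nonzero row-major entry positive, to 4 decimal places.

source (fourbar_fk): coupler pose = R=[0.7775 -0.6288 0.0000; 0.6288 0.7775 0.0000; 0.0000 0.0000 1.0000], t=(-0.7111, 0.2681, 0.0000)
after S1 (compose_se3): R=[-0.0391 0.9992 -0.0111; 0.3946 0.0257 0.9185; 0.9180 0.0315 -0.3953], t=(-1.1498, -0.5948, -1.9721)
after S2 (essential): [0.3790 0.3021 -0.5031; -0.1904 -0.4683 -0.3483; 0.0420 0.2173 0.2936]

matrix = [0.3790 0.3021 -0.5031; -0.1904 -0.4683 -0.3483; 0.0420 0.2173 0.2936]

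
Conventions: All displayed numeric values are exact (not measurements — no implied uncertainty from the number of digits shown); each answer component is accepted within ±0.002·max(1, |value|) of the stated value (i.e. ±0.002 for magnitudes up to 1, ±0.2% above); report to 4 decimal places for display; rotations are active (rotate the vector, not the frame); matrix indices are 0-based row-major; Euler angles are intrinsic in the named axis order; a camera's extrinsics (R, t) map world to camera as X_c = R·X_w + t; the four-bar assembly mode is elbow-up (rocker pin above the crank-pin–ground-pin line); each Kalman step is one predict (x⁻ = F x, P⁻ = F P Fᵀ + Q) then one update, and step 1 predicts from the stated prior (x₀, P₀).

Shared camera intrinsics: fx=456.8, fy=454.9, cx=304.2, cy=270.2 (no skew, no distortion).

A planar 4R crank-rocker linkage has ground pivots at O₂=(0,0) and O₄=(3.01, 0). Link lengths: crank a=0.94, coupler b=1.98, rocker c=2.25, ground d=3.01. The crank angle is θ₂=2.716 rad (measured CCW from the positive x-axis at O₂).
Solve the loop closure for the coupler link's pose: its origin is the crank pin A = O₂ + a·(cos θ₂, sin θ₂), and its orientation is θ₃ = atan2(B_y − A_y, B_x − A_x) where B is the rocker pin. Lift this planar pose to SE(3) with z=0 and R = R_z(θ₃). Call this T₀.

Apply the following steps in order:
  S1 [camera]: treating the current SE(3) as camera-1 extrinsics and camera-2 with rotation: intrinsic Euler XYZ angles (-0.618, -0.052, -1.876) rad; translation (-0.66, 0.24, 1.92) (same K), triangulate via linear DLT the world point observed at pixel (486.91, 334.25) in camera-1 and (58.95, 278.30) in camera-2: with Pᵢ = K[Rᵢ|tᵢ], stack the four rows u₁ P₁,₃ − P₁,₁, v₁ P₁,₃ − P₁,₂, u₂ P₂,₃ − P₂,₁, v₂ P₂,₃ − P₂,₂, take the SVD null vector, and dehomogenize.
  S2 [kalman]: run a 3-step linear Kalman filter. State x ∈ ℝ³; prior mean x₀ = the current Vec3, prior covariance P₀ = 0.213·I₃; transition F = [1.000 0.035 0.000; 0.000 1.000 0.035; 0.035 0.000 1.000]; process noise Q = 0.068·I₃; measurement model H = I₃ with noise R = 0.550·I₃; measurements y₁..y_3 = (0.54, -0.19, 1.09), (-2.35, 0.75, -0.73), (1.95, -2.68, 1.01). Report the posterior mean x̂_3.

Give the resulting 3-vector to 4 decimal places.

result = (0.4576, -0.8561, 0.5985)

source (fourbar_fk): coupler pose = R=[0.9445 -0.3285 0.0000; 0.3285 0.9445 0.0000; 0.0000 0.0000 1.0000], t=(-0.8561, 0.3881, 0.0000)
after S1 (triangulate): (1.0446, -0.6464, 0.8571)
after S2 (kf_track): (0.4576, -0.8561, 0.5985)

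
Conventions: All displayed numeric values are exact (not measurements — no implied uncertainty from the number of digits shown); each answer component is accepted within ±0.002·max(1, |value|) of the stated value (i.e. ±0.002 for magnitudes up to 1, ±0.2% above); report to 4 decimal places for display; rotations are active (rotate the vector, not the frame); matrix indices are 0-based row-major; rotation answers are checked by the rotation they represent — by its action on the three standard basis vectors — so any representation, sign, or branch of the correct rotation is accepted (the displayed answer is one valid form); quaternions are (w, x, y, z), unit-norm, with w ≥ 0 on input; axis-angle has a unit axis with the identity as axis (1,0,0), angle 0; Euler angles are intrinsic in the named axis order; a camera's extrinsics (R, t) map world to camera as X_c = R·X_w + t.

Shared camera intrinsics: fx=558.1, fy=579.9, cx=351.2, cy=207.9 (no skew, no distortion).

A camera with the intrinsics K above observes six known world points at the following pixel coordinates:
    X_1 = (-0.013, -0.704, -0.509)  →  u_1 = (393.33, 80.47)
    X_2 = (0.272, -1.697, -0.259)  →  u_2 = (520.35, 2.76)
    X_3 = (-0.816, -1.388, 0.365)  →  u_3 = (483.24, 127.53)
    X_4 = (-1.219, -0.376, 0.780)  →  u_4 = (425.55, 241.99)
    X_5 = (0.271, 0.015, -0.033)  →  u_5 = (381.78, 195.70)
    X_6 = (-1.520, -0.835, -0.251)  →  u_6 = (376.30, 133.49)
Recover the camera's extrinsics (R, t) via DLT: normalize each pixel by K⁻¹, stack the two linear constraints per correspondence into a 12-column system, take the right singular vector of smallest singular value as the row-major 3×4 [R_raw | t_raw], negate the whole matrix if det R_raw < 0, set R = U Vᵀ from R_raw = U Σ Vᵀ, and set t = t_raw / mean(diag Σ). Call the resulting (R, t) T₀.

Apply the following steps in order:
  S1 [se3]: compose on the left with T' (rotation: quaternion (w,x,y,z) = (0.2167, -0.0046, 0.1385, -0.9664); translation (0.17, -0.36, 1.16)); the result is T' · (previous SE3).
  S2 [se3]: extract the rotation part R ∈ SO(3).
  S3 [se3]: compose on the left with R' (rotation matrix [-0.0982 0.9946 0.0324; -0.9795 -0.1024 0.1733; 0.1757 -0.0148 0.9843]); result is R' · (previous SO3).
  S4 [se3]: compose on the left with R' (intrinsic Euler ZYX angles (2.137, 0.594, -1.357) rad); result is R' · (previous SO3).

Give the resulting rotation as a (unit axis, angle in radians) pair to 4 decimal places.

rotation (axis_angle) = ((0.8607, 0.4863, 0.1504), 1.4260)

source (pnp_recover): camera pose = R=[0.2158 -0.6894 0.6915; -0.0587 0.6977 0.7140; -0.9747 -0.1946 0.1101], t=(0.1799, -0.0500, 4.0182)
after S1 (compose_se3): R=[-0.2872 0.9026 -0.3208; 0.2192 -0.2641 -0.9393; -0.9325 -0.3400 -0.1220], t=(0.2630, -1.4598, 5.0282)
after S2 (rot_of_se3): [-0.2872 0.9026 -0.3208; 0.2192 -0.2641 -0.9393; -0.9325 -0.3400 -0.1220]
after S3 (compose_so3): [0.2160 -0.3624 -0.9067; 0.0972 -0.9160 0.3893; -0.9715 -0.1722 -0.1626]
after S4 (compose_so3): [0.7782 0.2094 0.5920; 0.5070 0.3467 -0.7891; -0.3705 0.9143 0.1636]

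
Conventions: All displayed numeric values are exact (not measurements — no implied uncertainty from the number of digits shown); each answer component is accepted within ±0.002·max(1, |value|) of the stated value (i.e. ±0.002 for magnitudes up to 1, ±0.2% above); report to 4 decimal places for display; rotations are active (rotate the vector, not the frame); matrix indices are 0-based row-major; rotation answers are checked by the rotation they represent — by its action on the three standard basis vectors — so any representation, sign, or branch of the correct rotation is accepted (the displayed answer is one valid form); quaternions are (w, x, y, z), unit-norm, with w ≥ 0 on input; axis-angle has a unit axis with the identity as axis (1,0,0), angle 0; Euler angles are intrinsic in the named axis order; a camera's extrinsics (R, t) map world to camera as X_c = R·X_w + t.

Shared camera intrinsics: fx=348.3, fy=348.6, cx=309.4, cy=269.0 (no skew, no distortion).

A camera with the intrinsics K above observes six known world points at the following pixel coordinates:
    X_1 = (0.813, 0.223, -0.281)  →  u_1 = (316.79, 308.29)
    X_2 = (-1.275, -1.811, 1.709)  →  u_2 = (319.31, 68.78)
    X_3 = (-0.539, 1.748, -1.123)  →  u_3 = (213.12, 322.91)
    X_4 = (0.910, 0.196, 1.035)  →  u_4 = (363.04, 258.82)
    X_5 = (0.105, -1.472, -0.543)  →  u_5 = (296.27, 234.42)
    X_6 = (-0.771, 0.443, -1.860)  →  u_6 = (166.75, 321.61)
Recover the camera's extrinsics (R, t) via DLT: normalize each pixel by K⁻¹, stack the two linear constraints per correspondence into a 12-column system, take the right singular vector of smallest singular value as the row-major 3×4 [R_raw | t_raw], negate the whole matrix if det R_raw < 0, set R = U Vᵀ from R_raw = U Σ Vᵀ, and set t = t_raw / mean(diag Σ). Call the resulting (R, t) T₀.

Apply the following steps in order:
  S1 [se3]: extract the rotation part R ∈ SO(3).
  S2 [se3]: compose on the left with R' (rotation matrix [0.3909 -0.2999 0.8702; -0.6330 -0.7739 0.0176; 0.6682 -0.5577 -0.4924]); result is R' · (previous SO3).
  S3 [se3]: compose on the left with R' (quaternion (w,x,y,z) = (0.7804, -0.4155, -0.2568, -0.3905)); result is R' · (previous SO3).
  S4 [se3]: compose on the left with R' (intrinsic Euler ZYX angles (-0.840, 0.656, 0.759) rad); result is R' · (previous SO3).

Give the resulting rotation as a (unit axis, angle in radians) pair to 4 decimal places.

rotation (axis_angle) = ((0.3331, -0.5608, 0.7580), 2.6851)

source (pnp_recover): camera pose = R=[0.7808 -0.2556 0.5701; 0.6186 0.4448 -0.6477; -0.0880 0.8584 0.5054], t=(-0.3000, -0.1599, 5.5595)
after S1 (rot_of_se3): [0.7808 -0.2556 0.5701; 0.6186 0.4448 -0.6477; -0.0880 0.8584 0.5054]
after S2 (compose_so3): [0.0431 0.5136 0.8569; -0.9745 -0.1673 0.1493; 0.2201 -0.8415 0.4934]
after S3 (compose_so3): [-0.7944 0.2158 0.5678; -0.1711 -0.9764 0.1317; 0.5828 0.0075 0.8126]
after S4 (compose_so3): [-0.6871 -0.6886 0.2320; -0.0204 -0.3008 -0.9535; 0.7263 -0.6598 0.1927]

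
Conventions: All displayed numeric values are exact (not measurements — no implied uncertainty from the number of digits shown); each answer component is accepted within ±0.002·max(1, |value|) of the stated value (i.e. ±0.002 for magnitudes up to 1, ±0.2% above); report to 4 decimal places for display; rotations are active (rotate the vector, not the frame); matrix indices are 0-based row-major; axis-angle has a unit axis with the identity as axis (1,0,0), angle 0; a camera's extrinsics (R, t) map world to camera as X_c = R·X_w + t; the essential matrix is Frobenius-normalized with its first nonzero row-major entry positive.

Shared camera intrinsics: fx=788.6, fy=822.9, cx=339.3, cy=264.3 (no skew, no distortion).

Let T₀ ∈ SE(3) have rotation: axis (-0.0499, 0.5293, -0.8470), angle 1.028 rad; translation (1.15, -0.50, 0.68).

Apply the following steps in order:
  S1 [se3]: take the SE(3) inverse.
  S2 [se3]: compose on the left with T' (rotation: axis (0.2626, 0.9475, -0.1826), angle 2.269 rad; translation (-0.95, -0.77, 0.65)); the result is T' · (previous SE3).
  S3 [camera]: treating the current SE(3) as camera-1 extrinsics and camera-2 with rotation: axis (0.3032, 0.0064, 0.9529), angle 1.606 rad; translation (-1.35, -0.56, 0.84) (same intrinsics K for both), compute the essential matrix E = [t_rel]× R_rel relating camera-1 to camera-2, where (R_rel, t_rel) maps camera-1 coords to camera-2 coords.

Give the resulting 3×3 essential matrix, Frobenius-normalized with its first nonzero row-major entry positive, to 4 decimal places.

after S1 (invert_se3): R=[0.5177 -0.7380 -0.4328; 0.7125 0.6520 -0.2595; 0.4737 -0.1740 0.8633], t=(-0.6701, -0.3169, -1.2188)
after S2 (compose_se3): R=[0.4231 0.6359 0.6454; 0.5021 0.4284 -0.7513; -0.7543 0.6419 -0.1380], t=(-1.5575, -0.6223, 1.9322)
after S3 (essential): [0.2283 -0.5288 0.3349; 0.0023 -0.4313 -0.4218; 0.0959 0.0611 0.4234]

matrix = [0.2283 -0.5288 0.3349; 0.0023 -0.4313 -0.4218; 0.0959 0.0611 0.4234]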